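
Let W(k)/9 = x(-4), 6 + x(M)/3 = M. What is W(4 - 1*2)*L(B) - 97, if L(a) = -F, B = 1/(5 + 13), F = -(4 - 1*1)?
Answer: -907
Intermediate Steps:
x(M) = -18 + 3*M
W(k) = -270 (W(k) = 9*(-18 + 3*(-4)) = 9*(-18 - 12) = 9*(-30) = -270)
F = -3 (F = -(4 - 1) = -1*3 = -3)
B = 1/18 ≈ 0.055556
L(a) = 3 (L(a) = -1*(-3) = 3)
W(4 - 1*2)*L(B) - 97 = -270*3 - 97 = -810 - 97 = -907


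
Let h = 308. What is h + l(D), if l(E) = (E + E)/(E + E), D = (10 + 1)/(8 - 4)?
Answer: 309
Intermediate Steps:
D = 11/4 ≈ 2.7500
l(E) = 1 (l(E) = (2*E)/((2*E)) = (2*E)*(1/(2*E)) = 1)
h + l(D) = 308 + 1 = 309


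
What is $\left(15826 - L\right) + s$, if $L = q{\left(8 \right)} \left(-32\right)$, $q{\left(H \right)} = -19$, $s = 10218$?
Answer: $25436$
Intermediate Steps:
$L = 608$ ($L = \left(-19\right) \left(-32\right) = 608$)
$\left(15826 - L\right) + s = \left(15826 - 608\right) + 10218 = 15218 + 10218 = 25436$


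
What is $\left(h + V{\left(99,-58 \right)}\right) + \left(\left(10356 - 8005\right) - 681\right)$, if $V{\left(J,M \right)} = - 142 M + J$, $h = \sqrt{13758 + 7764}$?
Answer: $10005 + \sqrt{21522} \approx 10152.0$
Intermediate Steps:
$h = \sqrt{21522} \approx 146.7$
$V{\left(J,M \right)} = J - 142 M$
$\left(h + V{\left(99,-58 \right)}\right) + \left(\left(10356 - 8005\right) - 681\right) = \left(\sqrt{21522} + \left(99 - -8236\right)\right) + \left(\left(10356 - 8005\right) - 681\right) = \left(\sqrt{21522} + \left(99 + 8236\right)\right) + \left(2351 - 681\right) = \left(\sqrt{21522} + 8335\right) + 1670 = \left(8335 + \sqrt{21522}\right) + 1670 = 10005 + \sqrt{21522}$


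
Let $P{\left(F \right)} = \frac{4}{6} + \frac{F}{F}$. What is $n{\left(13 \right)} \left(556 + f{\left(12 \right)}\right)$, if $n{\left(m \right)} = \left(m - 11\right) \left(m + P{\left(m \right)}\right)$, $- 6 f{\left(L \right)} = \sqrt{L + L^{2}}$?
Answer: $\frac{48928}{3} - \frac{88 \sqrt{39}}{9} \approx 16248.0$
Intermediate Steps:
$P{\left(F \right)} = \frac{5}{3}$ ($P{\left(F \right)} = 4 \cdot \frac{1}{6} + 1 = \frac{2}{3} + 1 = \frac{5}{3}$)
$f{\left(L \right)} = - \frac{\sqrt{L + L^{2}}}{6}$
$n{\left(m \right)} = \left(-11 + m\right) \left(\frac{5}{3} + m\right)$ ($n{\left(m \right)} = \left(m - 11\right) \left(m + \frac{5}{3}\right) = \left(-11 + m\right) \left(\frac{5}{3} + m\right)$)
$n{\left(13 \right)} \left(556 + f{\left(12 \right)}\right) = \left(- \frac{55}{3} + 13^{2} - \frac{364}{3}\right) \left(556 - \frac{\sqrt{12 \left(1 + 12\right)}}{6}\right) = \left(- \frac{55}{3} + 169 - \frac{364}{3}\right) \left(556 - \frac{\sqrt{12 \cdot 13}}{6}\right) = \frac{88 \left(556 - \frac{\sqrt{156}}{6}\right)}{3} = \frac{88 \left(556 - \frac{2 \sqrt{39}}{6}\right)}{3} = \frac{88 \left(556 - \frac{\sqrt{39}}{3}\right)}{3} = \frac{48928}{3} - \frac{88 \sqrt{39}}{9}$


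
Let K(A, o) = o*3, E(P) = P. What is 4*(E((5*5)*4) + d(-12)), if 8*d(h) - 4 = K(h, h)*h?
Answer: 618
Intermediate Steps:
K(A, o) = 3*o
d(h) = ½ + 3*h²/8 (d(h) = ½ + ((3*h)*h)/8 = ½ + (3*h²)/8 = ½ + 3*h²/8)
4*(E((5*5)*4) + d(-12)) = 4*((5*5)*4 + (½ + (3/8)*(-12)²)) = 4*(25*4 + (½ + (3/8)*144)) = 4*(100 + (½ + 54)) = 4*(100 + 109/2) = 4*(309/2) = 618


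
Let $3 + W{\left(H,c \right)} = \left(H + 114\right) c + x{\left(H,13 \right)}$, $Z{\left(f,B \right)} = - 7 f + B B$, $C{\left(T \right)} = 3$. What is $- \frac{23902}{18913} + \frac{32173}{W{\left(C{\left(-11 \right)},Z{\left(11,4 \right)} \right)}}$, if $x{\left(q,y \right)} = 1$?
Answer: $- \frac{779124327}{135019907} \approx -5.7704$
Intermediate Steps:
$Z{\left(f,B \right)} = B^{2} - 7 f$ ($Z{\left(f,B \right)} = - 7 f + B^{2} = B^{2} - 7 f$)
$W{\left(H,c \right)} = -2 + c \left(114 + H\right)$ ($W{\left(H,c \right)} = -3 + \left(\left(H + 114\right) c + 1\right) = -3 + \left(\left(114 + H\right) c + 1\right) = -3 + \left(c \left(114 + H\right) + 1\right) = -3 + \left(1 + c \left(114 + H\right)\right) = -2 + c \left(114 + H\right)$)
$- \frac{23902}{18913} + \frac{32173}{W{\left(C{\left(-11 \right)},Z{\left(11,4 \right)} \right)}} = - \frac{23902}{18913} + \frac{32173}{-2 + 114 \left(4^{2} - 77\right) + 3 \left(4^{2} - 77\right)} = \left(-23902\right) \frac{1}{18913} + \frac{32173}{-2 + 114 \left(16 - 77\right) + 3 \left(16 - 77\right)} = - \frac{23902}{18913} + \frac{32173}{-2 + 114 \left(-61\right) + 3 \left(-61\right)} = - \frac{23902}{18913} + \frac{32173}{-2 - 6954 - 183} = - \frac{23902}{18913} + \frac{32173}{-7139} = - \frac{23902}{18913} + 32173 \left(- \frac{1}{7139}\right) = - \frac{23902}{18913} - \frac{32173}{7139} = - \frac{779124327}{135019907}$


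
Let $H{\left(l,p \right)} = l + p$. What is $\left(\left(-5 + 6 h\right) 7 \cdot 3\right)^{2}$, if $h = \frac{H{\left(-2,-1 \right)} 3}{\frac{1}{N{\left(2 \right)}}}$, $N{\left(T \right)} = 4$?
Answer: $21538881$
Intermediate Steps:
$h = -36$ ($h = \frac{\left(-2 - 1\right) 3}{\frac{1}{4}} = \left(-3\right) 3 \frac{1}{\frac{1}{4}} = \left(-9\right) 4 = -36$)
$\left(\left(-5 + 6 h\right) 7 \cdot 3\right)^{2} = \left(\left(-5 + 6 \left(-36\right)\right) 7 \cdot 3\right)^{2} = \left(\left(-5 - 216\right) 21\right)^{2} = \left(\left(-221\right) 21\right)^{2} = \left(-4641\right)^{2} = 21538881$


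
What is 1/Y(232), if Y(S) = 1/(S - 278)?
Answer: -46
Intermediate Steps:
Y(S) = 1/(-278 + S)
1/Y(232) = 1/(1/(-278 + 232)) = 1/(1/(-46)) = 1/(-1/46) = -46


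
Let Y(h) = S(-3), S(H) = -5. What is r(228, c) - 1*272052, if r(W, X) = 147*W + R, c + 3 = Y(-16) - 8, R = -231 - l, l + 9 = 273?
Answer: -239031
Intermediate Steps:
l = 264 (l = -9 + 273 = 264)
Y(h) = -5
R = -495 (R = -231 - 1*264 = -231 - 264 = -495)
c = -16 (c = -3 + (-5 - 8) = -3 - 13 = -16)
r(W, X) = -495 + 147*W (r(W, X) = 147*W - 495 = -495 + 147*W)
r(228, c) - 1*272052 = (-495 + 147*228) - 1*272052 = (-495 + 33516) - 272052 = 33021 - 272052 = -239031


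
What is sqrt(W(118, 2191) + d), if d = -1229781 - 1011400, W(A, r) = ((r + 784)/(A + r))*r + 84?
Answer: 22*I*sqrt(24655610523)/2309 ≈ 1496.1*I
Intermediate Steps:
W(A, r) = 84 + r*(784 + r)/(A + r) (W(A, r) = ((784 + r)/(A + r))*r + 84 = r*(784 + r)/(A + r) + 84 = 84 + r*(784 + r)/(A + r))
d = -2241181
sqrt(W(118, 2191) + d) = sqrt((2191**2 + 84*118 + 868*2191)/(118 + 2191) - 2241181) = sqrt((4800481 + 9912 + 1901788)/2309 - 2241181) = sqrt((1/2309)*6712181 - 2241181) = sqrt(6712181/2309 - 2241181) = sqrt(-5168174748/2309) = 22*I*sqrt(24655610523)/2309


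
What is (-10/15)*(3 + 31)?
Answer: -68/3 ≈ -22.667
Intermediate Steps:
(-10/15)*(3 + 31) = -10*1/15*34 = -2/3*34 = -68/3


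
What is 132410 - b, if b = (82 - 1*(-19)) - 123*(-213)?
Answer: 106110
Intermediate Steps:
b = 26300 (b = (82 + 19) + 26199 = 101 + 26199 = 26300)
132410 - b = 132410 - 1*26300 = 132410 - 26300 = 106110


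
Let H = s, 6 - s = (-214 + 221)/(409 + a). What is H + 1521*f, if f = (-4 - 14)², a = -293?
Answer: 57165953/116 ≈ 4.9281e+5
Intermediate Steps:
f = 324 (f = (-18)² = 324)
s = 689/116 (s = 6 - (-214 + 221)/(409 - 293) = 6 - 7/116 = 689/116 ≈ 5.9397)
H = 689/116 ≈ 5.9397
H + 1521*f = 689/116 + 1521*324 = 689/116 + 492804 = 57165953/116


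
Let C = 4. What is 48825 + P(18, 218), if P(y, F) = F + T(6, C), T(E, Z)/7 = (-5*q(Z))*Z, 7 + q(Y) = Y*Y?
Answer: 47783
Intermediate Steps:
q(Y) = -7 + Y**2 (q(Y) = -7 + Y*Y = -7 + Y**2)
T(E, Z) = 7*Z*(35 - 5*Z**2) (T(E, Z) = 7*((-5*(-7 + Z**2))*Z) = 7*((35 - 5*Z**2)*Z) = 7*(Z*(35 - 5*Z**2)) = 7*Z*(35 - 5*Z**2))
P(y, F) = -1260 + F (P(y, F) = F + 35*4*(7 - 1*4**2) = F + 35*4*(7 - 1*16) = F + 35*4*(7 - 16) = F + 35*4*(-9) = F - 1260 = -1260 + F)
48825 + P(18, 218) = 48825 + (-1260 + 218) = 48825 - 1042 = 47783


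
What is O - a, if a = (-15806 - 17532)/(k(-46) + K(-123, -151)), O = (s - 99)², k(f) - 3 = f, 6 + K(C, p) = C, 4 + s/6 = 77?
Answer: 9866537/86 ≈ 1.1473e+5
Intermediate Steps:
s = 438 (s = -24 + 6*77 = -24 + 462 = 438)
K(C, p) = -6 + C
k(f) = 3 + f
O = 114921 (O = (438 - 99)² = 339² = 114921)
a = 16669/86 (a = (-15806 - 17532)/((3 - 46) + (-6 - 123)) = -33338/(-43 - 129) = -33338/(-172) = -33338*(-1/172) = 16669/86 ≈ 193.83)
O - a = 114921 - 1*16669/86 = 114921 - 16669/86 = 9866537/86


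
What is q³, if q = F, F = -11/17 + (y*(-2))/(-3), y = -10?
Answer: -51895117/132651 ≈ -391.22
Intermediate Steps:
F = -373/51 (F = -11/17 - 10*(-2)/(-3) = -11*1/17 + 20*(-⅓) = -11/17 - 20/3 = -373/51 ≈ -7.3137)
q = -373/51 ≈ -7.3137
q³ = (-373/51)³ = -51895117/132651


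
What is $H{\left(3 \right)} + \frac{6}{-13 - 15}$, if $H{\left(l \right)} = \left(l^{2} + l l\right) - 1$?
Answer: $\frac{235}{14} \approx 16.786$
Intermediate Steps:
$H{\left(l \right)} = -1 + 2 l^{2}$ ($H{\left(l \right)} = \left(l^{2} + l^{2}\right) - 1 = 2 l^{2} - 1 = -1 + 2 l^{2}$)
$H{\left(3 \right)} + \frac{6}{-13 - 15} = \left(-1 + 2 \cdot 3^{2}\right) + \frac{6}{-13 - 15} = \left(-1 + 2 \cdot 9\right) + \frac{6}{-28} = \left(-1 + 18\right) + 6 \left(- \frac{1}{28}\right) = 17 - \frac{3}{14} = \frac{235}{14}$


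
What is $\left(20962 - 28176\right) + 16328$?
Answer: $9114$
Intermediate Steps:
$\left(20962 - 28176\right) + 16328 = -7214 + 16328 = 9114$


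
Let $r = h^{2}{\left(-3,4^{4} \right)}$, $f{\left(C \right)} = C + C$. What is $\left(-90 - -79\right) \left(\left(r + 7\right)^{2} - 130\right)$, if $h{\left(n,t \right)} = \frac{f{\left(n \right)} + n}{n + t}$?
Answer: $\frac{331796725794}{372468371} \approx 890.8$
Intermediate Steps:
$f{\left(C \right)} = 2 C$
$h{\left(n,t \right)} = \frac{3 n}{n + t}$ ($h{\left(n,t \right)} = \frac{2 n + n}{n + t} = \frac{3 n}{n + t}$)
$r = \frac{81}{64009}$ ($r = \left(3 \left(-3\right) \frac{1}{-3 + 4^{4}}\right)^{2} = \left(3 \left(-3\right) \frac{1}{-3 + 256}\right)^{2} = \left(3 \left(-3\right) \frac{1}{253}\right)^{2} = \left(- \frac{9}{253}\right)^{2} = \frac{81}{64009} \approx 0.0012654$)
$\left(-90 - -79\right) \left(\left(r + 7\right)^{2} - 130\right) = \left(-90 - -79\right) \left(\left(\frac{81}{64009} + 7\right)^{2} - 130\right) = \left(-90 + 79\right) \left(\left(\frac{448144}{64009}\right)^{2} - 130\right) = - 11 \left(\frac{200833044736}{4097152081} - 130\right) = \left(-11\right) \left(- \frac{331796725794}{4097152081}\right) = \frac{331796725794}{372468371}$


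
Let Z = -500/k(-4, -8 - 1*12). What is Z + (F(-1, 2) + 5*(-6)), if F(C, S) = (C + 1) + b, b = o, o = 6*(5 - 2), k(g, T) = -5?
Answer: 88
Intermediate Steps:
o = 18 (o = 6*3 = 18)
b = 18
Z = 100 (Z = -500/(-5) = -500*(-1/5) = 100)
F(C, S) = 19 + C (F(C, S) = (C + 1) + 18 = (1 + C) + 18 = 19 + C)
Z + (F(-1, 2) + 5*(-6)) = 100 + ((19 - 1) + 5*(-6)) = 100 + (18 - 30) = 100 - 12 = 88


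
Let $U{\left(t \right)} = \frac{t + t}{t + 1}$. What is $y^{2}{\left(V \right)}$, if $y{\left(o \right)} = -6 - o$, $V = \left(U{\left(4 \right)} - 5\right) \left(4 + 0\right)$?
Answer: $\frac{1444}{25} \approx 57.76$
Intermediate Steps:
$U{\left(t \right)} = \frac{2 t}{1 + t}$
$V = - \frac{68}{5}$ ($V = \left(2 \cdot 4 \frac{1}{1 + 4} - 5\right) \left(4 + 0\right) = \left(2 \cdot 4 \cdot \frac{1}{5} - 5\right) 4 = \left(\frac{8}{5} - 5\right) 4 = \left(- \frac{17}{5}\right) 4 = - \frac{68}{5} \approx -13.6$)
$y^{2}{\left(V \right)} = \left(-6 - - \frac{68}{5}\right)^{2} = \left(-6 + \frac{68}{5}\right)^{2} = \left(\frac{38}{5}\right)^{2} = \frac{1444}{25}$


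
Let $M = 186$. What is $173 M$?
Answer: $32178$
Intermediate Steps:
$173 M = 173 \cdot 186 = 32178$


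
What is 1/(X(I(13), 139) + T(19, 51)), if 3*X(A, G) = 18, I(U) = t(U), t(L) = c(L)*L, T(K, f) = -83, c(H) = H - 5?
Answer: -1/77 ≈ -0.012987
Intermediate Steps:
c(H) = -5 + H
t(L) = L*(-5 + L) (t(L) = (-5 + L)*L = L*(-5 + L))
I(U) = U*(-5 + U)
X(A, G) = 6 (X(A, G) = (⅓)*18 = 6)
1/(X(I(13), 139) + T(19, 51)) = 1/(6 - 83) = 1/(-77) = -1/77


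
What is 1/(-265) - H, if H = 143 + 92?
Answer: -62276/265 ≈ -235.00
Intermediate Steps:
H = 235
1/(-265) - H = 1/(-265) - 1*235 = -1/265 - 235 = -62276/265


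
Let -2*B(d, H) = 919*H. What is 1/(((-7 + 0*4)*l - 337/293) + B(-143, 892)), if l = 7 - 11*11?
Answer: -293/119859605 ≈ -2.4445e-6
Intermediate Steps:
B(d, H) = -919*H/2
l = -114 (l = 7 - 121 = -114)
1/(((-7 + 0*4)*l - 337/293) + B(-143, 892)) = 1/(((-7 + 0*4)*(-114) - 337/293) - 919/2*892) = 1/(((-7 + 0)*(-114) - 337*1/293) - 409874) = 1/((-7*(-114) - 337/293) - 409874) = 1/((798 - 337/293) - 409874) = 1/(233477/293 - 409874) = 1/(-119859605/293) = -293/119859605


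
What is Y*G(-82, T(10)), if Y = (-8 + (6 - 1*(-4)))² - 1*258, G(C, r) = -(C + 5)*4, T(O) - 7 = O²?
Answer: -78232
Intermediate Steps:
T(O) = 7 + O²
G(C, r) = -20 - 4*C (G(C, r) = -(5 + C)*4 = -(20 + 4*C) = -20 - 4*C)
Y = -254 (Y = (-8 + (6 + 4))² - 258 = (-8 + 10)² - 258 = 2² - 258 = 4 - 258 = -254)
Y*G(-82, T(10)) = -254*(-20 - 4*(-82)) = -254*(-20 + 328) = -254*308 = -78232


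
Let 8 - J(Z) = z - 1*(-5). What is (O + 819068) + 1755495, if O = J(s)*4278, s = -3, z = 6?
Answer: 2561729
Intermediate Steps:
J(Z) = -3 (J(Z) = 8 - (6 - 1*(-5)) = 8 - (6 + 5) = 8 - 1*11 = 8 - 11 = -3)
O = -12834 (O = -3*4278 = -12834)
(O + 819068) + 1755495 = (-12834 + 819068) + 1755495 = 806234 + 1755495 = 2561729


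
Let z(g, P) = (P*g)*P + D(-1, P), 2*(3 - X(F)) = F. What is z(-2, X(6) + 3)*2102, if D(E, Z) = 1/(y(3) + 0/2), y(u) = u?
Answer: -111406/3 ≈ -37135.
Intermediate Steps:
X(F) = 3 - F/2
D(E, Z) = ⅓ (D(E, Z) = 1/(3 + 0/2) = 1/(3 + 0*(½)) = 1/(3 + 0) = 1/3 = ⅓)
z(g, P) = ⅓ + g*P² (z(g, P) = (P*g)*P + ⅓ = g*P² + ⅓ = ⅓ + g*P²)
z(-2, X(6) + 3)*2102 = (⅓ - 2*((3 - ½*6) + 3)²)*2102 = (⅓ - 2*((3 - 3) + 3)²)*2102 = (⅓ - 2*(0 + 3)²)*2102 = (⅓ - 2*3²)*2102 = (⅓ - 2*9)*2102 = (⅓ - 18)*2102 = -53/3*2102 = -111406/3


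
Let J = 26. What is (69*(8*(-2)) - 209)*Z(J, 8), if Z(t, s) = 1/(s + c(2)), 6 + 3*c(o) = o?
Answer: -3939/20 ≈ -196.95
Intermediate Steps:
c(o) = -2 + o/3
Z(t, s) = 1/(-4/3 + s) (Z(t, s) = 1/(s + (-2 + (⅓)*2)) = 1/(s + (-2 + ⅔)) = 1/(s - 4/3) = 1/(-4/3 + s))
(69*(8*(-2)) - 209)*Z(J, 8) = (69*(8*(-2)) - 209)*(3/(-4 + 3*8)) = (69*(-16) - 209)*(3/(-4 + 24)) = (-1104 - 209)*(3/20) = -3939/20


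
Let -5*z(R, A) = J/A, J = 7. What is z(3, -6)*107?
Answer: 749/30 ≈ 24.967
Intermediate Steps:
z(R, A) = -7/(5*A)
z(3, -6)*107 = -7/5/(-6)*107 = -7/5*(-1/6)*107 = (7/30)*107 = 749/30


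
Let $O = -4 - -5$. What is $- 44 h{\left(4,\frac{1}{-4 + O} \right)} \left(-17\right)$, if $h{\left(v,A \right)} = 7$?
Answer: $5236$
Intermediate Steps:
$O = 1$ ($O = -4 + 5 = 1$)
$- 44 h{\left(4,\frac{1}{-4 + O} \right)} \left(-17\right) = \left(-44\right) 7 \left(-17\right) = \left(-308\right) \left(-17\right) = 5236$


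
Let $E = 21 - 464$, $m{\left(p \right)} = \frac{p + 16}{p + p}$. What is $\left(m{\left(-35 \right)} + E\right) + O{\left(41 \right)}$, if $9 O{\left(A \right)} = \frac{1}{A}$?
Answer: $- \frac{11435609}{25830} \approx -442.73$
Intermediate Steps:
$O{\left(A \right)} = \frac{1}{9 A}$
$m{\left(p \right)} = \frac{16 + p}{2 p}$
$E = -443$ ($E = 21 - 464 = -443$)
$\left(m{\left(-35 \right)} + E\right) + O{\left(41 \right)} = \left(\frac{16 - 35}{2 \left(-35\right)} - 443\right) + \frac{1}{9 \cdot 41} = \left(\frac{1}{2} \left(- \frac{1}{35}\right) \left(-19\right) - 443\right) + \frac{1}{9} \cdot \frac{1}{41} = \left(\frac{19}{70} - 443\right) + \frac{1}{369} = - \frac{30991}{70} + \frac{1}{369} = - \frac{11435609}{25830}$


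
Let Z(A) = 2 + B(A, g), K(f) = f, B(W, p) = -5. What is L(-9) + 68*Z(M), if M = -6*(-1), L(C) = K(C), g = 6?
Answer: -213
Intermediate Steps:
L(C) = C
M = 6
Z(A) = -3 (Z(A) = 2 - 5 = -3)
L(-9) + 68*Z(M) = -9 + 68*(-3) = -9 - 204 = -213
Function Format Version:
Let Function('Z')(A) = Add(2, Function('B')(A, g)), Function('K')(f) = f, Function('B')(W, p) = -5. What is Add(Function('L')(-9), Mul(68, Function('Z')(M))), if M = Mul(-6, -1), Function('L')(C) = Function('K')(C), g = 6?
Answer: -213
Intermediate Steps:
Function('L')(C) = C
M = 6
Function('Z')(A) = -3 (Function('Z')(A) = Add(2, -5) = -3)
Add(Function('L')(-9), Mul(68, Function('Z')(M))) = Add(-9, Mul(68, -3)) = Add(-9, -204) = -213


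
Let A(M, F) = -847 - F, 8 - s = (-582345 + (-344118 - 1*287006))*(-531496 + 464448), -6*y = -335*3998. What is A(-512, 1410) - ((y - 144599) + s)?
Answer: 244081765873/3 ≈ 8.1361e+10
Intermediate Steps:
y = 669665/3 (y = -(-335)*3998/6 = -⅙*(-1339330) = 669665/3 ≈ 2.2322e+5)
s = -81360669504 (s = 8 - (-582345 + (-344118 - 1*287006))*(-531496 + 464448) = 8 - (-582345 + (-344118 - 287006))*(-67048) = 8 - (-582345 - 631124)*(-67048) = 8 - (-1213469)*(-67048) = 8 - 1*81360669512 = 8 - 81360669512 = -81360669504)
A(-512, 1410) - ((y - 144599) + s) = (-847 - 1*1410) - ((669665/3 - 144599) - 81360669504) = (-847 - 1410) - (235868/3 - 81360669504) = -2257 - 1*(-244081772644/3) = -2257 + 244081772644/3 = 244081765873/3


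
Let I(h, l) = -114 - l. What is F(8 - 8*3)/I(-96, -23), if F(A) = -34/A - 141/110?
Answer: -53/5720 ≈ -0.0092657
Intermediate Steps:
F(A) = -141/110 - 34/A (F(A) = -34/A - 141*1/110 = -34/A - 141/110 = -141/110 - 34/A)
F(8 - 8*3)/I(-96, -23) = (-141/110 - 34/(8 - 8*3))/(-114 - 1*(-23)) = (-141/110 - 34/(8 - 24))/(-114 + 23) = (-141/110 - 34/(-16))/(-91) = (-141/110 - 34*(-1/16))*(-1/91) = (-141/110 + 17/8)*(-1/91) = (371/440)*(-1/91) = -53/5720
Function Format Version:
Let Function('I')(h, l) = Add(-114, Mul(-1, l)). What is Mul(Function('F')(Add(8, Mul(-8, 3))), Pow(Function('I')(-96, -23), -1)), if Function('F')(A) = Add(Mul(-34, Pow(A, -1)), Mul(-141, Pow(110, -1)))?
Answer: Rational(-53, 5720) ≈ -0.0092657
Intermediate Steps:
Function('F')(A) = Add(Rational(-141, 110), Mul(-34, Pow(A, -1))) (Function('F')(A) = Add(Mul(-34, Pow(A, -1)), Mul(-141, Rational(1, 110))) = Add(Mul(-34, Pow(A, -1)), Rational(-141, 110)) = Add(Rational(-141, 110), Mul(-34, Pow(A, -1))))
Mul(Function('F')(Add(8, Mul(-8, 3))), Pow(Function('I')(-96, -23), -1)) = Mul(Add(Rational(-141, 110), Mul(-34, Pow(Add(8, Mul(-8, 3)), -1))), Pow(Add(-114, Mul(-1, -23)), -1)) = Mul(Add(Rational(-141, 110), Mul(-34, Pow(Add(8, -24), -1))), Pow(Add(-114, 23), -1)) = Mul(Add(Rational(-141, 110), Mul(-34, Pow(-16, -1))), Pow(-91, -1)) = Mul(Add(Rational(-141, 110), Mul(-34, Rational(-1, 16))), Rational(-1, 91)) = Mul(Add(Rational(-141, 110), Rational(17, 8)), Rational(-1, 91)) = Mul(Rational(371, 440), Rational(-1, 91)) = Rational(-53, 5720)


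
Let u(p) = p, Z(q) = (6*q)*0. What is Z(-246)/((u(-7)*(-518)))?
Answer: 0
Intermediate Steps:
Z(q) = 0
Z(-246)/((u(-7)*(-518))) = 0/((-7*(-518))) = 0/3626 = 0*(1/3626) = 0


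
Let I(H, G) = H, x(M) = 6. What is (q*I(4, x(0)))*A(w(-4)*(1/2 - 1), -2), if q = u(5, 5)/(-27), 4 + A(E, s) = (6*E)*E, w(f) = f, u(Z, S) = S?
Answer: -400/27 ≈ -14.815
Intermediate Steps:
A(E, s) = -4 + 6*E² (A(E, s) = -4 + (6*E)*E = -4 + 6*E²)
q = -5/27 (q = 5/(-27) = 5*(-1/27) = -5/27 ≈ -0.18519)
(q*I(4, x(0)))*A(w(-4)*(1/2 - 1), -2) = (-5/27*4)*(-4 + 6*(-4*(1/2 - 1))²) = -20*(-4 + 6*(-4*(½ - 1))²)/27 = -20*(-4 + 6*(-4*(-½))²)/27 = -20*(-4 + 6*2²)/27 = -20*(-4 + 6*4)/27 = -20*(-4 + 24)/27 = -20/27*20 = -400/27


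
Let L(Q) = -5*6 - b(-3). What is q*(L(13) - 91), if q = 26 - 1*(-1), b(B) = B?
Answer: -3186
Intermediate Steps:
q = 27 (q = 26 + 1 = 27)
L(Q) = -27 (L(Q) = -5*6 - 1*(-3) = -30 + 3 = -27)
q*(L(13) - 91) = 27*(-27 - 91) = 27*(-118) = -3186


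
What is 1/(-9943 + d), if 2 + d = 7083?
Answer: -1/2862 ≈ -0.00034941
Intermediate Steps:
d = 7081 (d = -2 + 7083 = 7081)
1/(-9943 + d) = 1/(-9943 + 7081) = 1/(-2862) = -1/2862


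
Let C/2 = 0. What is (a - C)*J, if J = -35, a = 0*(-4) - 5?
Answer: 175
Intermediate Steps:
C = 0 (C = 2*0 = 0)
a = -5 (a = 0 - 5 = -5)
(a - C)*J = (-5 - 1*0)*(-35) = (-5 + 0)*(-35) = -5*(-35) = 175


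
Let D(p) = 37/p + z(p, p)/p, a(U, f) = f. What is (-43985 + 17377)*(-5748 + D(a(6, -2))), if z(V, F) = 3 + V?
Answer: 153448336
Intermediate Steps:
D(p) = 37/p + (3 + p)/p
(-43985 + 17377)*(-5748 + D(a(6, -2))) = (-43985 + 17377)*(-5748 + (40 - 2)/(-2)) = -26608*(-5748 - ½*38) = -26608*(-5748 - 19) = -26608*(-5767) = 153448336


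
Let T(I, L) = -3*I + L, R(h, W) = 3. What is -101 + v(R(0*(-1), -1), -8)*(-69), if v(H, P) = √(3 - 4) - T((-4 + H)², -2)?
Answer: -446 - 69*I ≈ -446.0 - 69.0*I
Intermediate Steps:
T(I, L) = L - 3*I
v(H, P) = 2 + I + 3*(-4 + H)² (v(H, P) = √(3 - 4) - (-2 - 3*(-4 + H)²) = √(-1) + (2 + 3*(-4 + H)²) = I + (2 + 3*(-4 + H)²) = 2 + I + 3*(-4 + H)²)
-101 + v(R(0*(-1), -1), -8)*(-69) = -101 + (2 + I + 3*(-4 + 3)²)*(-69) = -101 + (2 + I + 3*(-1)²)*(-69) = -101 + (2 + I + 3*1)*(-69) = -101 + (2 + I + 3)*(-69) = -101 + (5 + I)*(-69) = -101 + (-345 - 69*I) = -446 - 69*I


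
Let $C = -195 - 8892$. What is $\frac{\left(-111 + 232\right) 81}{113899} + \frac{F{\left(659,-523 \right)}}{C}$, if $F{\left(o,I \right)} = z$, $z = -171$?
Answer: $\frac{36179472}{345000071} \approx 0.10487$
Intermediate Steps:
$C = -9087$ ($C = -195 - 8892 = -9087$)
$F{\left(o,I \right)} = -171$
$\frac{\left(-111 + 232\right) 81}{113899} + \frac{F{\left(659,-523 \right)}}{C} = \frac{\left(-111 + 232\right) 81}{113899} - \frac{171}{-9087} = 121 \cdot 81 \cdot \frac{1}{113899} - - \frac{57}{3029} = 9801 \cdot \frac{1}{113899} + \frac{57}{3029} = \frac{9801}{113899} + \frac{57}{3029} = \frac{36179472}{345000071}$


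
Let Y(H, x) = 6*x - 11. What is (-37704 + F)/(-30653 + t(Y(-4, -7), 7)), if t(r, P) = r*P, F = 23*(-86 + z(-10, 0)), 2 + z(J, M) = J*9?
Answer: 20899/15512 ≈ 1.3473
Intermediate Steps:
z(J, M) = -2 + 9*J (z(J, M) = -2 + J*9 = -2 + 9*J)
F = -4094 (F = 23*(-86 + (-2 + 9*(-10))) = 23*(-86 + (-2 - 90)) = 23*(-86 - 92) = 23*(-178) = -4094)
Y(H, x) = -11 + 6*x
t(r, P) = P*r
(-37704 + F)/(-30653 + t(Y(-4, -7), 7)) = (-37704 - 4094)/(-30653 + 7*(-11 + 6*(-7))) = -41798/(-30653 + 7*(-11 - 42)) = -41798/(-30653 + 7*(-53)) = -41798/(-30653 - 371) = -41798/(-31024) = -41798*(-1/31024) = 20899/15512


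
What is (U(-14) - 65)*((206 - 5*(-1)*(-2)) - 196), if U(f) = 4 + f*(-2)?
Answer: 0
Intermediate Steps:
U(f) = 4 - 2*f
(U(-14) - 65)*((206 - 5*(-1)*(-2)) - 196) = ((4 - 2*(-14)) - 65)*((206 - 5*(-1)*(-2)) - 196) = ((4 + 28) - 65)*((206 + 5*(-2)) - 196) = (32 - 65)*((206 - 10) - 196) = -33*(196 - 196) = -33*0 = 0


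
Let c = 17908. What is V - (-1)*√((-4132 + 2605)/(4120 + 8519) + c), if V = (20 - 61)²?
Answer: 1681 + √317853555635/4213 ≈ 1814.8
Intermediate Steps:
V = 1681 (V = (-41)² = 1681)
V - (-1)*√((-4132 + 2605)/(4120 + 8519) + c) = 1681 - (-1)*√((-4132 + 2605)/(4120 + 8519) + 17908) = 1681 - (-1)*√(-1527/12639 + 17908) = 1681 - (-1)*√(-1527*1/12639 + 17908) = 1681 - (-1)*√(-509/4213 + 17908) = 1681 - (-1)*√(75445895/4213) = 1681 - (-1)*√317853555635/4213 = 1681 + √317853555635/4213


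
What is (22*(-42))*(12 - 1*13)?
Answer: 924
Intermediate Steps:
(22*(-42))*(12 - 1*13) = -924*(12 - 13) = -924*(-1) = 924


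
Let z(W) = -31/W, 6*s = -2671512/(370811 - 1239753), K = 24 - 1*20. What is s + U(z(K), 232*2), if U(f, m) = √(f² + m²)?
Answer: 222626/434471 + √3445697/4 ≈ 464.58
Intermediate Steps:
K = 4 (K = 24 - 20 = 4)
s = 222626/434471 (s = (-2671512/(370811 - 1239753))/6 = (-2671512/(-868942))/6 = (-2671512*(-1/868942))/6 = (⅙)*(1335756/434471) = 222626/434471 ≈ 0.51241)
s + U(z(K), 232*2) = 222626/434471 + √((-31/4)² + (232*2)²) = 222626/434471 + √((-31*¼)² + 464²) = 222626/434471 + √((-31/4)² + 215296) = 222626/434471 + √(961/16 + 215296) = 222626/434471 + √(3445697/16) = 222626/434471 + √3445697/4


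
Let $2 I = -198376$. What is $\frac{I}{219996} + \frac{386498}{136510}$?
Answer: $\frac{8935982516}{3753956745} \approx 2.3804$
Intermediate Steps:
$I = -99188$ ($I = \frac{1}{2} \left(-198376\right) = -99188$)
$\frac{I}{219996} + \frac{386498}{136510} = - \frac{99188}{219996} + \frac{386498}{136510} = \left(-99188\right) \frac{1}{219996} + 386498 \cdot \frac{1}{136510} = - \frac{24797}{54999} + \frac{193249}{68255} = \frac{8935982516}{3753956745}$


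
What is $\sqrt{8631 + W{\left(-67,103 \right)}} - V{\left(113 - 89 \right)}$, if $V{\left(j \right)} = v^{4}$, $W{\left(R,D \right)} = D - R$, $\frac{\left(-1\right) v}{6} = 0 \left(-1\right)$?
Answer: $\sqrt{8801} \approx 93.814$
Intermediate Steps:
$v = 0$ ($v = - 6 \cdot 0 \left(-1\right) = \left(-6\right) 0 = 0$)
$V{\left(j \right)} = 0$ ($V{\left(j \right)} = 0^{4} = 0$)
$\sqrt{8631 + W{\left(-67,103 \right)}} - V{\left(113 - 89 \right)} = \sqrt{8631 + \left(103 - -67\right)} - 0 = \sqrt{8631 + \left(103 + 67\right)} + 0 = \sqrt{8631 + 170} + 0 = \sqrt{8801} + 0 = \sqrt{8801}$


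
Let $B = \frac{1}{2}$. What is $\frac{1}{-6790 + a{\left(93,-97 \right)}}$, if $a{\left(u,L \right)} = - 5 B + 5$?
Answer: $- \frac{2}{13575} \approx -0.00014733$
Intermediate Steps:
$B = \frac{1}{2} \approx 0.5$
$a{\left(u,L \right)} = \frac{5}{2}$ ($a{\left(u,L \right)} = \left(-5\right) \frac{1}{2} + 5 = - \frac{5}{2} + 5 = \frac{5}{2}$)
$\frac{1}{-6790 + a{\left(93,-97 \right)}} = \frac{1}{-6790 + \frac{5}{2}} = \frac{1}{- \frac{13575}{2}} = - \frac{2}{13575}$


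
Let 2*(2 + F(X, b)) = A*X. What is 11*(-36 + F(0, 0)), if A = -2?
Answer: -418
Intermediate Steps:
F(X, b) = -2 - X (F(X, b) = -2 + (-2*X)/2 = -2 - X)
11*(-36 + F(0, 0)) = 11*(-36 + (-2 - 1*0)) = 11*(-36 + (-2 + 0)) = 11*(-36 - 2) = 11*(-38) = -418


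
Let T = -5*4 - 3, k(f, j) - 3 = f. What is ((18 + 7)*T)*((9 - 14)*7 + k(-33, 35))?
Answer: 37375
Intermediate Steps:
k(f, j) = 3 + f
T = -23 (T = -20 - 3 = -23)
((18 + 7)*T)*((9 - 14)*7 + k(-33, 35)) = ((18 + 7)*(-23))*((9 - 14)*7 + (3 - 33)) = (25*(-23))*(-5*7 - 30) = -575*(-35 - 30) = -575*(-65) = 37375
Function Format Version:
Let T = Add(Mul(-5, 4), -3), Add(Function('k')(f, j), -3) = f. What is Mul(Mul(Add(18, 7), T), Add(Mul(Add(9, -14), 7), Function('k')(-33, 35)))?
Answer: 37375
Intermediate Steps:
Function('k')(f, j) = Add(3, f)
T = -23 (T = Add(-20, -3) = -23)
Mul(Mul(Add(18, 7), T), Add(Mul(Add(9, -14), 7), Function('k')(-33, 35))) = Mul(Mul(Add(18, 7), -23), Add(Mul(Add(9, -14), 7), Add(3, -33))) = Mul(Mul(25, -23), Add(Mul(-5, 7), -30)) = Mul(-575, Add(-35, -30)) = Mul(-575, -65) = 37375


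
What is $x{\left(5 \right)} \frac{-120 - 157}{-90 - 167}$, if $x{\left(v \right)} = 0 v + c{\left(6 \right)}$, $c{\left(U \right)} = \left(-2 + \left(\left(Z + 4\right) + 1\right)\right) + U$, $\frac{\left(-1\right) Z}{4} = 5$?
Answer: $- \frac{3047}{257} \approx -11.856$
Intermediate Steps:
$Z = -20$ ($Z = \left(-4\right) 5 = -20$)
$c{\left(U \right)} = -17 + U$ ($c{\left(U \right)} = \left(-2 + \left(\left(-20 + 4\right) + 1\right)\right) + U = \left(-2 + \left(-16 + 1\right)\right) + U = \left(-2 - 15\right) + U = -17 + U$)
$x{\left(v \right)} = -11$ ($x{\left(v \right)} = 0 v + \left(-17 + 6\right) = 0 - 11 = -11$)
$x{\left(5 \right)} \frac{-120 - 157}{-90 - 167} = - 11 \frac{-120 - 157}{-90 - 167} = - 11 \left(- \frac{277}{-257}\right) = - 11 \left(\left(-277\right) \left(- \frac{1}{257}\right)\right) = \left(-11\right) \frac{277}{257} = - \frac{3047}{257}$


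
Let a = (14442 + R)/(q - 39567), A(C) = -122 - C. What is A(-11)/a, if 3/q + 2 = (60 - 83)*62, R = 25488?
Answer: 696854041/6335560 ≈ 109.99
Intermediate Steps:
q = -1/476 (q = 3/(-2 + (60 - 83)*62) = 3/(-2 - 23*62) = 3/(-2 - 1426) = 3/(-1428) = 3*(-1/1428) = -1/476 ≈ -0.0021008)
a = -19006680/18833893 (a = (14442 + 25488)/(-1/476 - 39567) = 39930/(-18833893/476) = 39930*(-476/18833893) = -19006680/18833893 ≈ -1.0092)
A(-11)/a = (-122 - 1*(-11))/(-19006680/18833893) = (-122 + 11)*(-18833893/19006680) = -111*(-18833893/19006680) = 696854041/6335560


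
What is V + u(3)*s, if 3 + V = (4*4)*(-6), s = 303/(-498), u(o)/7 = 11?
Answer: -24211/166 ≈ -145.85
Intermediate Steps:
u(o) = 77 (u(o) = 7*11 = 77)
s = -101/166 (s = 303*(-1/498) = -101/166 ≈ -0.60843)
V = -99 (V = -3 + (4*4)*(-6) = -3 + 16*(-6) = -3 - 96 = -99)
V + u(3)*s = -99 + 77*(-101/166) = -99 - 7777/166 = -24211/166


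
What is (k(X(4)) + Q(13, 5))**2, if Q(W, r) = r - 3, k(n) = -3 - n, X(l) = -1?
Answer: 0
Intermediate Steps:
Q(W, r) = -3 + r
(k(X(4)) + Q(13, 5))**2 = ((-3 - 1*(-1)) + (-3 + 5))**2 = ((-3 + 1) + 2)**2 = (-2 + 2)**2 = 0**2 = 0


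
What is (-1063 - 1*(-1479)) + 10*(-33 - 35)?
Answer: -264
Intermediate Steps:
(-1063 - 1*(-1479)) + 10*(-33 - 35) = (-1063 + 1479) + 10*(-68) = 416 - 680 = -264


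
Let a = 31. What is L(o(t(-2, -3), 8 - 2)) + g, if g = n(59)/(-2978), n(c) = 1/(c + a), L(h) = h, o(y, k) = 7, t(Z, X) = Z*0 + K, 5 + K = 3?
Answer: 1876139/268020 ≈ 7.0000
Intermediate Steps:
K = -2 (K = -5 + 3 = -2)
t(Z, X) = -2 (t(Z, X) = Z*0 - 2 = 0 - 2 = -2)
n(c) = 1/(31 + c) (n(c) = 1/(c + 31) = 1/(31 + c))
g = -1/268020 (g = 1/((31 + 59)*(-2978)) = -1/2978/90 = (1/90)*(-1/2978) = -1/268020 ≈ -3.7311e-6)
L(o(t(-2, -3), 8 - 2)) + g = 7 - 1/268020 = 1876139/268020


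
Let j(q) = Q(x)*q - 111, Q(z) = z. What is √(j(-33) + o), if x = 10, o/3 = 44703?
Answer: 6*√3713 ≈ 365.61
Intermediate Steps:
o = 134109 (o = 3*44703 = 134109)
j(q) = -111 + 10*q (j(q) = 10*q - 111 = -111 + 10*q)
√(j(-33) + o) = √((-111 + 10*(-33)) + 134109) = √((-111 - 330) + 134109) = √(-441 + 134109) = √133668 = 6*√3713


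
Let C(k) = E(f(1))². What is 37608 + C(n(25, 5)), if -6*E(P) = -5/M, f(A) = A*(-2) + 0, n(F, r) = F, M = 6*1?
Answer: 48739993/1296 ≈ 37608.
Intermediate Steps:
M = 6
f(A) = -2*A (f(A) = -2*A + 0 = -2*A)
E(P) = 5/36 (E(P) = -(-5)/(6*6) = -⅙*(-⅚) = 5/36)
C(k) = 25/1296 (C(k) = (5/36)² = 25/1296)
37608 + C(n(25, 5)) = 37608 + 25/1296 = 48739993/1296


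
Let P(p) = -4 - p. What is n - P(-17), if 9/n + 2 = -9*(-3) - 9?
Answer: -199/16 ≈ -12.438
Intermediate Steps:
n = 9/16 (n = 9/(-2 + (-9*(-3) - 9)) = 9/(-2 + (27 - 9)) = 9/(-2 + 18) = 9/16 ≈ 0.56250)
n - P(-17) = 9/16 - (-4 - 1*(-17)) = 9/16 - (-4 + 17) = 9/16 - 1*13 = 9/16 - 13 = -199/16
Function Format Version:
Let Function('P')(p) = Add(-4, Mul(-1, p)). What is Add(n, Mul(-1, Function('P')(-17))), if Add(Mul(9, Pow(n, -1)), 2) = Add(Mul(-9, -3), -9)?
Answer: Rational(-199, 16) ≈ -12.438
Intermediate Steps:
n = Rational(9, 16) (n = Mul(9, Pow(Add(-2, Add(Mul(-9, -3), -9)), -1)) = Mul(9, Pow(Add(-2, Add(27, -9)), -1)) = Mul(9, Pow(Add(-2, 18), -1)) = Mul(9, Pow(16, -1)) = Mul(9, Rational(1, 16)) = Rational(9, 16) ≈ 0.56250)
Add(n, Mul(-1, Function('P')(-17))) = Add(Rational(9, 16), Mul(-1, Add(-4, Mul(-1, -17)))) = Add(Rational(9, 16), Mul(-1, Add(-4, 17))) = Add(Rational(9, 16), Mul(-1, 13)) = Add(Rational(9, 16), -13) = Rational(-199, 16)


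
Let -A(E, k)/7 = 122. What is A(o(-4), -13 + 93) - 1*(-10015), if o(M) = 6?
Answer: 9161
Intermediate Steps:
A(E, k) = -854 (A(E, k) = -7*122 = -854)
A(o(-4), -13 + 93) - 1*(-10015) = -854 - 1*(-10015) = -854 + 10015 = 9161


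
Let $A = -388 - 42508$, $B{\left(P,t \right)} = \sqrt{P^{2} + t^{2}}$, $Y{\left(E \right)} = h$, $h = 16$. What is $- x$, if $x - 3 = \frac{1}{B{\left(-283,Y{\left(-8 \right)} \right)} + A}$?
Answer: $- \frac{5519916517}{1839986471} + \frac{\sqrt{80345}}{1839986471} \approx -3.0$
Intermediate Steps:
$Y{\left(E \right)} = 16$
$A = -42896$
$x = 3 + \frac{1}{-42896 + \sqrt{80345}}$ ($x = 3 + \frac{1}{\sqrt{\left(-283\right)^{2} + 16^{2}} - 42896} = 3 + \frac{1}{\sqrt{80089 + 256} - 42896} = 3 + \frac{1}{\sqrt{80345} - 42896} = 3 + \frac{1}{-42896 + \sqrt{80345}} \approx 3.0$)
$- x = - (\frac{5519916517}{1839986471} - \frac{\sqrt{80345}}{1839986471}) = - \frac{5519916517}{1839986471} + \frac{\sqrt{80345}}{1839986471}$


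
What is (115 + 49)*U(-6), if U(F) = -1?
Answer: -164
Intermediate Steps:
(115 + 49)*U(-6) = (115 + 49)*(-1) = 164*(-1) = -164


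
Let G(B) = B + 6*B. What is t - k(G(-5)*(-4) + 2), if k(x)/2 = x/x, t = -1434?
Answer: -1436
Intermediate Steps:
G(B) = 7*B
k(x) = 2 (k(x) = 2*(x/x) = 2*1 = 2)
t - k(G(-5)*(-4) + 2) = -1434 - 1*2 = -1434 - 2 = -1436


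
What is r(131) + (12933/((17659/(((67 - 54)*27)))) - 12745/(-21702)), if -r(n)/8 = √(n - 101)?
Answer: 98740924021/383235618 - 8*√30 ≈ 213.83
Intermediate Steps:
r(n) = -8*√(-101 + n) (r(n) = -8*√(n - 101) = -8*√(-101 + n))
r(131) + (12933/((17659/(((67 - 54)*27)))) - 12745/(-21702)) = -8*√(-101 + 131) + (12933/((17659/(((67 - 54)*27)))) - 12745/(-21702)) = -8*√30 + (12933/((17659/((13*27)))) - 12745*(-1/21702)) = -8*√30 + (12933/((17659/351)) + 12745/21702) = -8*√30 + (12933/((17659*(1/351))) + 12745/21702) = -8*√30 + (12933/(17659/351) + 12745/21702) = -8*√30 + (12933*(351/17659) + 12745/21702) = -8*√30 + (4539483/17659 + 12745/21702) = -8*√30 + 98740924021/383235618 = 98740924021/383235618 - 8*√30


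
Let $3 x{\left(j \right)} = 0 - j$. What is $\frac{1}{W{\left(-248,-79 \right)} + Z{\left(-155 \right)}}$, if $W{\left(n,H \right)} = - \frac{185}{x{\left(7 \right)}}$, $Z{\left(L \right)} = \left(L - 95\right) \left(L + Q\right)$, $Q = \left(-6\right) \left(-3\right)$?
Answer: $\frac{7}{240305} \approx 2.913 \cdot 10^{-5}$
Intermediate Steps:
$x{\left(j \right)} = - \frac{j}{3}$ ($x{\left(j \right)} = \frac{0 - j}{3} = \frac{\left(-1\right) j}{3} = - \frac{j}{3}$)
$Q = 18$
$Z{\left(L \right)} = \left(-95 + L\right) \left(18 + L\right)$ ($Z{\left(L \right)} = \left(L - 95\right) \left(L + 18\right) = \left(-95 + L\right) \left(18 + L\right)$)
$W{\left(n,H \right)} = \frac{555}{7}$ ($W{\left(n,H \right)} = - \frac{185}{\left(- \frac{1}{3}\right) 7} = - \frac{185}{- \frac{7}{3}} = \left(-185\right) \left(- \frac{3}{7}\right) = \frac{555}{7}$)
$\frac{1}{W{\left(-248,-79 \right)} + Z{\left(-155 \right)}} = \frac{1}{\frac{555}{7} - \left(-10225 - 24025\right)} = \frac{1}{\frac{555}{7} + \left(-1710 + 24025 + 11935\right)} = \frac{1}{\frac{555}{7} + 34250} = \frac{1}{\frac{240305}{7}} = \frac{7}{240305}$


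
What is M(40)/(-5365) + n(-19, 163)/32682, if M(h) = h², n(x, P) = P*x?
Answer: -13781321/35067786 ≈ -0.39299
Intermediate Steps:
M(40)/(-5365) + n(-19, 163)/32682 = 40²/(-5365) + (163*(-19))/32682 = 1600*(-1/5365) - 3097*1/32682 = -320/1073 - 3097/32682 = -13781321/35067786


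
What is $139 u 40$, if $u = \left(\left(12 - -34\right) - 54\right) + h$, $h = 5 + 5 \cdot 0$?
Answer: $-16680$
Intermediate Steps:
$h = 5$ ($h = 5 + 0 = 5$)
$u = -3$ ($u = \left(\left(12 - -34\right) - 54\right) + 5 = \left(\left(12 + 34\right) - 54\right) + 5 = \left(46 - 54\right) + 5 = -8 + 5 = -3$)
$139 u 40 = 139 \left(-3\right) 40 = \left(-417\right) 40 = -16680$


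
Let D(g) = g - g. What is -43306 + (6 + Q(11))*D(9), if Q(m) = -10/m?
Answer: -43306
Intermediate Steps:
D(g) = 0
-43306 + (6 + Q(11))*D(9) = -43306 + (6 - 10/11)*0 = -43306 + (56/11)*0 = -43306 + 0 = -43306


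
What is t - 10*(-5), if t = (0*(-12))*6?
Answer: 50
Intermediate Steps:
t = 0 (t = 0*6 = 0)
t - 10*(-5) = 0 - 10*(-5) = 0 - 1*(-50) = 0 + 50 = 50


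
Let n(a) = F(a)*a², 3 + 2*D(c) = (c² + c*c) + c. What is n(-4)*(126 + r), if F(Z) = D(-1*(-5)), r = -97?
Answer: 12064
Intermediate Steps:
D(c) = -3/2 + c² + c/2 (D(c) = -3/2 + ((c² + c*c) + c)/2 = -3/2 + ((c² + c²) + c)/2 = -3/2 + (2*c² + c)/2 = -3/2 + (c + 2*c²)/2 = -3/2 + (c² + c/2) = -3/2 + c² + c/2)
F(Z) = 26 (F(Z) = -3/2 + (-1*(-5))² + (-1*(-5))/2 = -3/2 + 5² + (½)*5 = -3/2 + 25 + 5/2 = 26)
n(a) = 26*a²
n(-4)*(126 + r) = (26*(-4)²)*(126 - 97) = (26*16)*29 = 416*29 = 12064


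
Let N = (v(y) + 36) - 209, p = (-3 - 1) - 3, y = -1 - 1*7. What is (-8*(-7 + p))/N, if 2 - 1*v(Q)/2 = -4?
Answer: -16/23 ≈ -0.69565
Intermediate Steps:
y = -8 (y = -1 - 7 = -8)
v(Q) = 12 (v(Q) = 4 - 2*(-4) = 4 + 8 = 12)
p = -7 (p = -4 - 3 = -7)
N = -161 (N = (12 + 36) - 209 = 48 - 209 = -161)
(-8*(-7 + p))/N = -8*(-7 - 7)/(-161) = -8*(-14)*(-1/161) = 112*(-1/161) = -16/23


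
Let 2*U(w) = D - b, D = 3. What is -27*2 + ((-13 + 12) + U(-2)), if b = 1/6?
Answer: -643/12 ≈ -53.583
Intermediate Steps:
b = 1/6 ≈ 0.16667
U(w) = 17/12 (U(w) = (3 - 1*1/6)/2 = (3 - 1/6)/2 = (1/2)*(17/6) = 17/12)
-27*2 + ((-13 + 12) + U(-2)) = -27*2 + ((-13 + 12) + 17/12) = -54 + (-1 + 17/12) = -54 + 5/12 = -643/12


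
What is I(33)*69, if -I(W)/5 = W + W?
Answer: -22770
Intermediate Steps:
I(W) = -10*W (I(W) = -5*(W + W) = -10*W)
I(33)*69 = -10*33*69 = -330*69 = -22770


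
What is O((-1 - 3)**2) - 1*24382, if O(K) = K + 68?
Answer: -24298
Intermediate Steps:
O(K) = 68 + K
O((-1 - 3)**2) - 1*24382 = (68 + (-1 - 3)**2) - 1*24382 = (68 + (-4)**2) - 24382 = (68 + 16) - 24382 = 84 - 24382 = -24298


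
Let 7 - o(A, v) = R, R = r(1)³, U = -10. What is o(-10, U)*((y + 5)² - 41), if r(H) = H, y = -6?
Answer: -240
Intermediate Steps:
R = 1 (R = 1³ = 1)
o(A, v) = 6 (o(A, v) = 7 - 1*1 = 7 - 1 = 6)
o(-10, U)*((y + 5)² - 41) = 6*((-6 + 5)² - 41) = 6*((-1)² - 41) = 6*(1 - 41) = 6*(-40) = -240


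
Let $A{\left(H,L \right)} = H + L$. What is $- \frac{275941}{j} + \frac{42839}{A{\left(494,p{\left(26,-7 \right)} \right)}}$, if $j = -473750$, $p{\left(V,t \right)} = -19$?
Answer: $\frac{817041929}{9001250} \approx 90.77$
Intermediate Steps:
$- \frac{275941}{j} + \frac{42839}{A{\left(494,p{\left(26,-7 \right)} \right)}} = - \frac{275941}{-473750} + \frac{42839}{494 - 19} = \left(-275941\right) \left(- \frac{1}{473750}\right) + \frac{42839}{475} = \frac{275941}{473750} + 42839 \cdot \frac{1}{475} = \frac{275941}{473750} + \frac{42839}{475} = \frac{817041929}{9001250}$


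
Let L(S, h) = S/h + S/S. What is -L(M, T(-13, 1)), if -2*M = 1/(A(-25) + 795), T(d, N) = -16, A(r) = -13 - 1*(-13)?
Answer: -25441/25440 ≈ -1.0000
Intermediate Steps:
A(r) = 0 (A(r) = -13 + 13 = 0)
M = -1/1590 (M = -1/(2*(0 + 795)) = -½/795 = -½*1/795 = -1/1590 ≈ -0.00062893)
L(S, h) = 1 + S/h (L(S, h) = S/h + 1 = 1 + S/h)
-L(M, T(-13, 1)) = -(-1/1590 - 16)/(-16) = -(-1)*(-25441)/(16*1590) = -1*25441/25440 = -25441/25440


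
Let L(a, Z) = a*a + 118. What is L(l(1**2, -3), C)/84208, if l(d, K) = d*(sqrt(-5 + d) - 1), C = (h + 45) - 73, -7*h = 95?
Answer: 115/84208 - I/21052 ≈ 0.0013657 - 4.7501e-5*I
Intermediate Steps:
h = -95/7 (h = -1/7*95 = -95/7 ≈ -13.571)
C = -291/7 (C = (-95/7 + 45) - 73 = 220/7 - 73 = -291/7 ≈ -41.571)
l(d, K) = d*(-1 + sqrt(-5 + d))
L(a, Z) = 118 + a**2 (L(a, Z) = a**2 + 118 = 118 + a**2)
L(l(1**2, -3), C)/84208 = (118 + (1**2*(-1 + sqrt(-5 + 1**2)))**2)/84208 = (118 + (1*(-1 + sqrt(-5 + 1)))**2)*(1/84208) = (118 + (1*(-1 + sqrt(-4)))**2)*(1/84208) = (118 + (1*(-1 + 2*I))**2)*(1/84208) = (118 + (-1 + 2*I)**2)*(1/84208) = 59/42104 + (-1 + 2*I)**2/84208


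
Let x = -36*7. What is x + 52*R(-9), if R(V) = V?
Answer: -720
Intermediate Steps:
x = -252 (x = -6*42 = -252)
x + 52*R(-9) = -252 + 52*(-9) = -252 - 468 = -720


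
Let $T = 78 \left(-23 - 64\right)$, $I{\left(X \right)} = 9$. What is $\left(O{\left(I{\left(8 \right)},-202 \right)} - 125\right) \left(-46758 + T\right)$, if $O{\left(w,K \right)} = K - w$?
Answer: $17990784$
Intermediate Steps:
$T = -6786$ ($T = 78 \left(-87\right) = -6786$)
$\left(O{\left(I{\left(8 \right)},-202 \right)} - 125\right) \left(-46758 + T\right) = \left(\left(-202 - 9\right) - 125\right) \left(-46758 - 6786\right) = \left(\left(-202 - 9\right) - 125\right) \left(-53544\right) = \left(-211 - 125\right) \left(-53544\right) = \left(-336\right) \left(-53544\right) = 17990784$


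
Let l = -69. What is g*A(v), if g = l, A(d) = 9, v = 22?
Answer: -621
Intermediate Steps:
g = -69
g*A(v) = -69*9 = -621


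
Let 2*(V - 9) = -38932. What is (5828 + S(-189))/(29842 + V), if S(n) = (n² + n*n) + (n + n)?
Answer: 76892/10385 ≈ 7.4041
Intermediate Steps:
V = -19457 (V = 9 + (½)*(-38932) = 9 - 19466 = -19457)
S(n) = 2*n + 2*n² (S(n) = (n² + n²) + 2*n = 2*n² + 2*n = 2*n + 2*n²)
(5828 + S(-189))/(29842 + V) = (5828 + 2*(-189)*(1 - 189))/(29842 - 19457) = (5828 + 2*(-189)*(-188))/10385 = (5828 + 71064)*(1/10385) = 76892*(1/10385) = 76892/10385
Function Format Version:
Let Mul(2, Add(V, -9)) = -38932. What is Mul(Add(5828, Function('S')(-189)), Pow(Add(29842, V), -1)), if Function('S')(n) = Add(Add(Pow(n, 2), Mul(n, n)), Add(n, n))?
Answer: Rational(76892, 10385) ≈ 7.4041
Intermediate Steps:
V = -19457 (V = Add(9, Mul(Rational(1, 2), -38932)) = Add(9, -19466) = -19457)
Function('S')(n) = Add(Mul(2, n), Mul(2, Pow(n, 2))) (Function('S')(n) = Add(Add(Pow(n, 2), Pow(n, 2)), Mul(2, n)) = Add(Mul(2, Pow(n, 2)), Mul(2, n)) = Add(Mul(2, n), Mul(2, Pow(n, 2))))
Mul(Add(5828, Function('S')(-189)), Pow(Add(29842, V), -1)) = Mul(Add(5828, Mul(2, -189, Add(1, -189))), Pow(Add(29842, -19457), -1)) = Mul(Add(5828, Mul(2, -189, -188)), Pow(10385, -1)) = Mul(Add(5828, 71064), Rational(1, 10385)) = Mul(76892, Rational(1, 10385)) = Rational(76892, 10385)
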